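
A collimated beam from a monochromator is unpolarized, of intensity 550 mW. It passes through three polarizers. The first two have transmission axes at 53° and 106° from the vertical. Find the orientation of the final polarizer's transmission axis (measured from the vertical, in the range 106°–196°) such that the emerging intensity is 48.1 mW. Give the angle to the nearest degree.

θ ≈ 152°

Unpolarized light through the first polarizer → I₁ = ½ I₀, now polarized at 53°.
I₂ = I₁ cos²(106° − 53°) = 0.5 I₀ · cos²(53°) = 0.1811 I₀.
Target fraction: 48.1 / 550 mW = 0.08745 of I₀.
Need I₃/I₀ = 0.08745, so cos²(θ − 106°) = 0.08745 / 0.1811 = 0.4829.
θ − 106° = arccos(√0.4829) = 46.0°, giving θ ≈ 106 + 46.0 = 152.0°.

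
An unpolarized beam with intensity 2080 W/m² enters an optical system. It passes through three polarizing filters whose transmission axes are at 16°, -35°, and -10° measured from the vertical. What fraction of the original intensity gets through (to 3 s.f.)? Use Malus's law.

Unpolarized light through the first polarizer → I₁ = 2080 W/m²/2 = 1040 W/m², polarized at 16°.
I₂ = I₁ · cos²(51°) = 1040 · 0.396 = 411.9 W/m².
I₃ = I₂ · cos²(25°) = 411.9 · 0.8214 = 338.3 W/m².
Transmitted fraction = 0.1627.

I/I₀ ≈ 0.163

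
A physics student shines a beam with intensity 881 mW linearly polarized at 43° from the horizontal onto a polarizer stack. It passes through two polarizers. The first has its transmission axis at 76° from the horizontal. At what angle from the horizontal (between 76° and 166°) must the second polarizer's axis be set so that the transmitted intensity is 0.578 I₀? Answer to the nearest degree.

θ ≈ 101°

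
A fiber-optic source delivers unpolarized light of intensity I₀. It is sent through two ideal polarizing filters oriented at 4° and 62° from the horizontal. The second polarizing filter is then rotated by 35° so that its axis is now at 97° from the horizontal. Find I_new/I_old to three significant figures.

Before rotation:
Unpolarized light through the first polarizer → I₁ = ½ I₀, now polarized at 4°.
I₂ = I₁ cos²(62° − 4°) = 0.5 I₀ · cos²(58°) = 0.1404 I₀.
After rotation:
Unpolarized light through the first polarizer → I₁ = ½ I₀, now polarized at 4°.
Angle between axes 1 and 2: 87°. I₂ = 0.5 I₀ · cos²(87°) = 0.00137 I₀.
Ratio = 0.00137 / 0.1404 = 0.009754.

I_new/I_old ≈ 0.00975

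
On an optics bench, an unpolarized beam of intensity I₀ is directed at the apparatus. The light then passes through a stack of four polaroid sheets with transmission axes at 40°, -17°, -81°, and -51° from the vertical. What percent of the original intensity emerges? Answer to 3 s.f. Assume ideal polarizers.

Unpolarized light through the first polarizer → I₁ = ½ I₀, now polarized at 40°.
I₂ = I₁ cos²(-17° − 40°) = 0.5 I₀ · cos²(57°) = 0.1483 I₀.
I₃ = I₂ cos²(-81° + 17°) = 0.1483 I₀ · cos²(64°) = 0.0285 I₀.
I₄ = I₃ cos²(-51° + 81°) = 0.0285 I₀ · cos²(30°) = 0.02138 I₀.
That is 2.138% of the incident intensity.

≈ 2.14%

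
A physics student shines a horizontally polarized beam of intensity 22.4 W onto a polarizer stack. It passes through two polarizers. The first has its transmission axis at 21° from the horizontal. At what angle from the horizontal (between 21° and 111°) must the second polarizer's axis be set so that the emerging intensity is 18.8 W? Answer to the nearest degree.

θ ≈ 32°

By Malus's law, I₁ = I₀ cos²(21° − 0°) = I₀ cos²(21°) = 0.8716 I₀.
Target fraction: 18.8 / 22.4 W = 0.8393 of I₀.
Need I₂/I₀ = 0.8393, so cos²(θ − 21°) = 0.8393 / 0.8716 = 0.963.
θ − 21° = arccos(√0.963) = 11.1°, giving θ ≈ 21 + 11.1 = 32.1°.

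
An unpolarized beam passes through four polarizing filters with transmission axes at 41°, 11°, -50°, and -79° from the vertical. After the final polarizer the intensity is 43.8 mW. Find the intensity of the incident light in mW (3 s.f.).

Unpolarized light through the first polarizer → I₁ = ½ I₀, now polarized at 41°.
I₂ = I₁ cos²(11° − 41°) = 0.5 I₀ · cos²(30°) = 0.375 I₀.
I₃ = I₂ cos²(-50° − 11°) = 0.375 I₀ · cos²(61°) = 0.08814 I₀.
I₄ = I₃ cos²(-79° + 50°) = 0.08814 I₀ · cos²(29°) = 0.06742 I₀.
So 43.8 mW = 0.06742 I₀, giving I₀ = 43.8/0.06742 = 649.6 mW.

I₀ ≈ 650 mW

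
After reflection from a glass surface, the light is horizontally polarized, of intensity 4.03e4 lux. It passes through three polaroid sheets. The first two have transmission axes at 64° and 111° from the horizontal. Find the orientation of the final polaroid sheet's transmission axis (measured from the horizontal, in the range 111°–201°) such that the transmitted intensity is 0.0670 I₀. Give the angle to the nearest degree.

By Malus's law, I₁ = I₀ cos²(64° − 0°) = I₀ cos²(64°) = 0.1922 I₀.
I₂ = I₁ cos²(111° − 64°) = 0.1922 I₀ · cos²(47°) = 0.08938 I₀.
Need I₃/I₀ = 0.067, so cos²(θ − 111°) = 0.067 / 0.08938 = 0.7496.
θ − 111° = arccos(√0.7496) = 30.0°, giving θ ≈ 111 + 30.0 = 141.0°.

θ ≈ 141°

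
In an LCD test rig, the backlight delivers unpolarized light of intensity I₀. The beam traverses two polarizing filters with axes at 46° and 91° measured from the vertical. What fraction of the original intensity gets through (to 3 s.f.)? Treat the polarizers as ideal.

≈ 0.250 I₀

Unpolarized light through the first polarizer → I₁ = ½ I₀, now polarized at 46°.
I₂ = I₁ cos²(91° − 46°) = 0.5 I₀ · cos²(45°) = 0.25 I₀.
Transmitted fraction = 0.25.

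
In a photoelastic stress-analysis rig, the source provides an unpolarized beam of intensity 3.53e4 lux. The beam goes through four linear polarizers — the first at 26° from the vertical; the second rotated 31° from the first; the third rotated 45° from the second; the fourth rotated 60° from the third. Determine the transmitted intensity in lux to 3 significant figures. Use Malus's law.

Unpolarized light through the first polarizer → I₁ = 3.53e4 lux/2 = 1.765e+04 lux, polarized at 26°.
I₂ = I₁ · cos²(31°) = 1.765e+04 · 0.7347 = 1.297e+04 lux.
I₃ = I₂ · cos²(45°) = 1.297e+04 · 0.5 = 6484 lux.
I₄ = I₃ · cos²(60°) = 6484 · 0.25 = 1621 lux.

I ≈ 1620 lux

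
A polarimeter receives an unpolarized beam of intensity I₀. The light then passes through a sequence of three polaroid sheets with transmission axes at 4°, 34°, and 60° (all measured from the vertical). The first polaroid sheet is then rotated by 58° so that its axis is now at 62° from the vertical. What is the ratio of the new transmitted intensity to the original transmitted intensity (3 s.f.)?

Before rotation:
Unpolarized light through the first polarizer → I₁ = ½ I₀, now polarized at 4°.
I₂ = I₁ cos²(34° − 4°) = 0.5 I₀ · cos²(30°) = 0.375 I₀.
I₃ = I₂ cos²(60° − 34°) = 0.375 I₀ · cos²(26°) = 0.3029 I₀.
After rotation:
Unpolarized light through the first polarizer → I₁ = ½ I₀, now polarized at 62°.
I₂ = I₁ cos²(34° − 62°) = 0.5 I₀ · cos²(28°) = 0.3898 I₀.
I₃ = I₂ cos²(60° − 34°) = 0.3898 I₀ · cos²(26°) = 0.3149 I₀.
Ratio = 0.3149 / 0.3029 = 1.039.

I_new/I_old ≈ 1.04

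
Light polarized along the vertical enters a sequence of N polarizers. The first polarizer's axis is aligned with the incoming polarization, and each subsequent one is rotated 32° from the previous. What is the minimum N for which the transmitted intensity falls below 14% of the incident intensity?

N = 7

First polarizer is aligned with the polarization: full transmission.
Each further stage multiplies by cos²(32°) = 0.7192.
After N polarizers: T = 0.7192^(N−1). Require T < 0.14 ⇒ N−1 > ln(0.14)/ln(0.7192) = 5.96, so N−1 ≥ 6 and N = 7.
Check: N=7 gives T = 0.1384 < 0.14; N=6 gives T = 0.1924.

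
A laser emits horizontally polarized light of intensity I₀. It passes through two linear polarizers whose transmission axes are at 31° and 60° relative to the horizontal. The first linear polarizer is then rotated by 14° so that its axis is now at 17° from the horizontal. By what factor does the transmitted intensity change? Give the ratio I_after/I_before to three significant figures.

Before rotation:
By Malus's law, I₁ = I₀ cos²(31° − 0°) = I₀ cos²(31°) = 0.7347 I₀.
I₂ = I₁ cos²(60° − 31°) = 0.7347 I₀ · cos²(29°) = 0.562 I₀.
After rotation:
I₁ = I₀ cos²(17° − 0°) = I₀ cos²(17°) = 0.9145 I₀.
I₂ = I₁ cos²(60° − 17°) = 0.9145 I₀ · cos²(43°) = 0.4892 I₀.
Ratio = 0.4892 / 0.562 = 0.8703.

I_new/I_old ≈ 0.870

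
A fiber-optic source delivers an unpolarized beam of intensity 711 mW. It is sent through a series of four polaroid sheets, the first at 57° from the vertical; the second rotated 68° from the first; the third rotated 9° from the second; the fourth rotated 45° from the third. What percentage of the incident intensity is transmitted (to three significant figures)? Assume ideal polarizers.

Unpolarized light through the first polarizer → I₁ = 711 mW/2 = 355.5 mW, polarized at 57°.
I₂ = I₁ · cos²(68°) = 355.5 · 0.1403 = 49.89 mW.
I₃ = I₂ · cos²(9°) = 49.89 · 0.9755 = 48.67 mW.
I₄ = I₃ · cos²(45°) = 48.67 · 0.5 = 24.33 mW.
That is 3.422% of the incident intensity.

≈ 3.42%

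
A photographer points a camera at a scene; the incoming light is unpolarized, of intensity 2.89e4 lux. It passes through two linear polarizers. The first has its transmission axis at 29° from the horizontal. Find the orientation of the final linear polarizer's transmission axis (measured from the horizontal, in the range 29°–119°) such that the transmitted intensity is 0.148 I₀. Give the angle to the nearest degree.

θ ≈ 86°

Unpolarized light through the first polarizer → I₁ = ½ I₀, now polarized at 29°.
Need I₂/I₀ = 0.148, so cos²(θ − 29°) = 0.148 / 0.5 = 0.296.
θ − 29° = arccos(√0.296) = 57.0°, giving θ ≈ 29 + 57.0 = 86.0°.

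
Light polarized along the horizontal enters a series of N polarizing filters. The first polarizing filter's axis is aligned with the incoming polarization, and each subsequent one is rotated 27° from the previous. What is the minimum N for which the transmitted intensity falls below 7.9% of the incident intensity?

N = 12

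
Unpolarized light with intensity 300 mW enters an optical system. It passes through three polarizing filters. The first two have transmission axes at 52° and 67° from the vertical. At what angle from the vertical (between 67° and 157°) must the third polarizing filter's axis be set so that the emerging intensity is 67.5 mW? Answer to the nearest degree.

θ ≈ 113°

Unpolarized light through the first polarizer → I₁ = ½ I₀, now polarized at 52°.
I₂ = I₁ cos²(67° − 52°) = 0.5 I₀ · cos²(15°) = 0.4665 I₀.
Target fraction: 67.5 / 300 mW = 0.225 of I₀.
Need I₃/I₀ = 0.225, so cos²(θ − 67°) = 0.225 / 0.4665 = 0.4823.
θ − 67° = arccos(√0.4823) = 46.0°, giving θ ≈ 67 + 46.0 = 113.0°.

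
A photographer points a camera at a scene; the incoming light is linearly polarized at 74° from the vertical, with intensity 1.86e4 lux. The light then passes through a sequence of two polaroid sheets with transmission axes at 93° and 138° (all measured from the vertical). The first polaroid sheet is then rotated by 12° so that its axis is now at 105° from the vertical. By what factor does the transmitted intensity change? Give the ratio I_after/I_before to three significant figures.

Before rotation:
I₁ = I₀ cos²(93° − 74°) = I₀ cos²(19°) = 0.894 I₀.
I₂ = I₁ cos²(138° − 93°) = 0.894 I₀ · cos²(45°) = 0.447 I₀.
After rotation:
I₁ = I₀ cos²(105° − 74°) = I₀ cos²(31°) = 0.7347 I₀.
I₂ = I₁ cos²(138° − 105°) = 0.7347 I₀ · cos²(33°) = 0.5168 I₀.
Ratio = 0.5168 / 0.447 = 1.156.

I_new/I_old ≈ 1.16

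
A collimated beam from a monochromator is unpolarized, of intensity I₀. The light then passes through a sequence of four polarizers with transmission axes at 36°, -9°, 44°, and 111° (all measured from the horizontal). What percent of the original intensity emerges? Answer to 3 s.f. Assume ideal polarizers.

≈ 1.38%

Unpolarized light through the first polarizer → I₁ = ½ I₀, now polarized at 36°.
I₂ = I₁ cos²(-9° − 36°) = 0.5 I₀ · cos²(45°) = 0.25 I₀.
I₃ = I₂ cos²(44° + 9°) = 0.25 I₀ · cos²(53°) = 0.09055 I₀.
I₄ = I₃ cos²(111° − 44°) = 0.09055 I₀ · cos²(67°) = 0.01382 I₀.
That is 1.382% of the incident intensity.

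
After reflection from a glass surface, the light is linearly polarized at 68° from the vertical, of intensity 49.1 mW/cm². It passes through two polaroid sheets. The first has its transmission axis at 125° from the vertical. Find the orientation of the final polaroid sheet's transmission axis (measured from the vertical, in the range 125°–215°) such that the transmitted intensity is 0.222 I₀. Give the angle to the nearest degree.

I₁ = I₀ cos²(125° − 68°) = I₀ cos²(57°) = 0.2966 I₀.
Need I₂/I₀ = 0.222, so cos²(θ − 125°) = 0.222 / 0.2966 = 0.7484.
θ − 125° = arccos(√0.7484) = 30.1°, giving θ ≈ 125 + 30.1 = 155.1°.

θ ≈ 155°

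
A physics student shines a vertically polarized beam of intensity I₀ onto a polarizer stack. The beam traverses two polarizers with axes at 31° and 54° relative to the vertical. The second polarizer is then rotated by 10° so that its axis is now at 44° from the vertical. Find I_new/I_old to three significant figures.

Before rotation:
By Malus's law, I₁ = I₀ cos²(31° − 0°) = I₀ cos²(31°) = 0.7347 I₀.
I₂ = I₁ cos²(54° − 31°) = 0.7347 I₀ · cos²(23°) = 0.6226 I₀.
After rotation:
I₁ = I₀ cos²(31° − 0°) = I₀ cos²(31°) = 0.7347 I₀.
I₂ = I₁ cos²(44° − 31°) = 0.7347 I₀ · cos²(13°) = 0.6976 I₀.
Ratio = 0.6976 / 0.6226 = 1.12.

I_new/I_old ≈ 1.12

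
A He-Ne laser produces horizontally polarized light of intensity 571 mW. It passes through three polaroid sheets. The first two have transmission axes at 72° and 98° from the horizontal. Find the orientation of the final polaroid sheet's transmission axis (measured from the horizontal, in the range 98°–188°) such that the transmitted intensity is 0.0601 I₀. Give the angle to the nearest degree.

By Malus's law, I₁ = I₀ cos²(72° − 0°) = I₀ cos²(72°) = 0.09549 I₀.
I₂ = I₁ cos²(98° − 72°) = 0.09549 I₀ · cos²(26°) = 0.07714 I₀.
Need I₃/I₀ = 0.0601, so cos²(θ − 98°) = 0.0601 / 0.07714 = 0.7791.
θ − 98° = arccos(√0.7791) = 28.0°, giving θ ≈ 98 + 28.0 = 126.0°.

θ ≈ 126°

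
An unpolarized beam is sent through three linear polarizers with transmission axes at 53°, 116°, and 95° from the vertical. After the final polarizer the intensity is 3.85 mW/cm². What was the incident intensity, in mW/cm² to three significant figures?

Unpolarized light through the first polarizer → I₁ = ½ I₀, now polarized at 53°.
I₂ = I₁ cos²(116° − 53°) = 0.5 I₀ · cos²(63°) = 0.1031 I₀.
I₃ = I₂ cos²(95° − 116°) = 0.1031 I₀ · cos²(21°) = 0.08982 I₀.
So 3.85 mW/cm² = 0.08982 I₀, giving I₀ = 3.85/0.08982 = 42.86 mW/cm².

I₀ ≈ 42.9 mW/cm²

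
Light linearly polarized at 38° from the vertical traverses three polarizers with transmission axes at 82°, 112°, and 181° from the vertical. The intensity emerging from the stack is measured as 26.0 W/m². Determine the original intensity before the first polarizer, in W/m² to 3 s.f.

I₀ ≈ 522 W/m²

I₁ = I₀ cos²(82° − 38°) = I₀ cos²(44°) = 0.5174 I₀.
I₂ = I₁ cos²(112° − 82°) = 0.5174 I₀ · cos²(30°) = 0.3881 I₀.
I₃ = I₂ cos²(181° − 112°) = 0.3881 I₀ · cos²(69°) = 0.04984 I₀.
So 26.0 W/m² = 0.04984 I₀, giving I₀ = 26.0/0.04984 = 521.7 W/m².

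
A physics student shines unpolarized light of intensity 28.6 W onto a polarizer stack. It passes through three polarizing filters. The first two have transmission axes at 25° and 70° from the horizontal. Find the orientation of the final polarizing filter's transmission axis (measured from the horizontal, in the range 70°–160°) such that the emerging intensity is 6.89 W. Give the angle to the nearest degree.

θ ≈ 81°

Unpolarized light through the first polarizer → I₁ = ½ I₀, now polarized at 25°.
I₂ = I₁ cos²(70° − 25°) = 0.5 I₀ · cos²(45°) = 0.25 I₀.
Target fraction: 6.89 / 28.6 W = 0.2409 of I₀.
Need I₃/I₀ = 0.2409, so cos²(θ − 70°) = 0.2409 / 0.25 = 0.9636.
θ − 70° = arccos(√0.9636) = 11.0°, giving θ ≈ 70 + 11.0 = 81.0°.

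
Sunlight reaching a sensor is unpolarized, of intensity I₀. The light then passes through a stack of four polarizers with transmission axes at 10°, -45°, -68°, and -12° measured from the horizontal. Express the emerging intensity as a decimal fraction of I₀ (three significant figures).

≈ 0.0436 I₀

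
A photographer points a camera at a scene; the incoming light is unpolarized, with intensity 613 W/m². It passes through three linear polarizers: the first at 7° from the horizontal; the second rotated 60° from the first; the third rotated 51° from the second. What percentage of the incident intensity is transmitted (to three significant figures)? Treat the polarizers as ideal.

≈ 4.95%

Unpolarized light through the first polarizer → I₁ = 613 W/m²/2 = 306.5 W/m², polarized at 7°.
I₂ = I₁ · cos²(60°) = 306.5 · 0.25 = 76.63 W/m².
I₃ = I₂ · cos²(51°) = 76.63 · 0.396 = 30.35 W/m².
That is 4.951% of the incident intensity.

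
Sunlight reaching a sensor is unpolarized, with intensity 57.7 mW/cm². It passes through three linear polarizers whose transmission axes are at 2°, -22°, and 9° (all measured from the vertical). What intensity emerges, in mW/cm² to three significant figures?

I ≈ 17.7 mW/cm²

Unpolarized light through the first polarizer → I₁ = 57.7 mW/cm²/2 = 28.85 mW/cm², polarized at 2°.
I₂ = I₁ · cos²(24°) = 28.85 · 0.8346 = 24.08 mW/cm².
I₃ = I₂ · cos²(31°) = 24.08 · 0.7347 = 17.69 mW/cm².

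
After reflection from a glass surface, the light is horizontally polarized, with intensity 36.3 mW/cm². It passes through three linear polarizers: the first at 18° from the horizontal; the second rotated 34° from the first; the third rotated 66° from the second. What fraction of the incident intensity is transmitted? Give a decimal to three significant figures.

By Malus's law, I₁ = 36.3 mW/cm² · cos²(18°) = 32.83 mW/cm².
I₂ = I₁ · cos²(34°) = 32.83 · 0.6873 = 22.57 mW/cm².
I₃ = I₂ · cos²(66°) = 22.57 · 0.1654 = 3.733 mW/cm².
Transmitted fraction = 0.1028.

I/I₀ ≈ 0.103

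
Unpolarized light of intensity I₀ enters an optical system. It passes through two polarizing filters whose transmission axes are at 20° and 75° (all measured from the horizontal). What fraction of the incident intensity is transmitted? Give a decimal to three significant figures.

≈ 0.164 I₀

Unpolarized light through the first polarizer → I₁ = ½ I₀, now polarized at 20°.
I₂ = I₁ cos²(75° − 20°) = 0.5 I₀ · cos²(55°) = 0.1645 I₀.
Transmitted fraction = 0.1645.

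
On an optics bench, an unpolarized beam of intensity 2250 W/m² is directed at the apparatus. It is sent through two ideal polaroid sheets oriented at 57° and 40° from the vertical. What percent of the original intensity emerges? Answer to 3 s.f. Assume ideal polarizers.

≈ 45.7%

Unpolarized light through the first polarizer → I₁ = 2250 W/m²/2 = 1125 W/m², polarized at 57°.
I₂ = I₁ · cos²(17°) = 1125 · 0.9145 = 1029 W/m².
That is 45.73% of the incident intensity.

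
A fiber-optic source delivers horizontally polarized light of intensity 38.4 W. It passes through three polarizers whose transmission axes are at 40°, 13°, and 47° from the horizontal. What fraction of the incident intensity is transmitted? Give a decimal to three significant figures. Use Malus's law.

By Malus's law, I₁ = 38.4 W · cos²(40°) = 22.53 W.
I₂ = I₁ · cos²(27°) = 22.53 · 0.7939 = 17.89 W.
I₃ = I₂ · cos²(34°) = 17.89 · 0.6873 = 12.3 W.
Transmitted fraction = 0.3202.

I/I₀ ≈ 0.320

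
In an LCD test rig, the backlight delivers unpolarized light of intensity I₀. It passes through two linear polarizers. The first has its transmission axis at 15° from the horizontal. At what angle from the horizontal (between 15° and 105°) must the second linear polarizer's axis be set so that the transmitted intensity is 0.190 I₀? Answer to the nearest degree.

Unpolarized light through the first polarizer → I₁ = ½ I₀, now polarized at 15°.
Need I₂/I₀ = 0.19, so cos²(θ − 15°) = 0.19 / 0.5 = 0.38.
θ − 15° = arccos(√0.38) = 51.9°, giving θ ≈ 15 + 51.9 = 66.9°.

θ ≈ 67°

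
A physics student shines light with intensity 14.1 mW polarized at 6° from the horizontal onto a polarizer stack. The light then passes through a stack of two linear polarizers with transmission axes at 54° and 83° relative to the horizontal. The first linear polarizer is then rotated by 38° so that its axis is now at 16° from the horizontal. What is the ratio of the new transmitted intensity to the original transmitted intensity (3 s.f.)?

I_new/I_old ≈ 0.432

Before rotation:
I₁ = I₀ cos²(54° − 6°) = I₀ cos²(48°) = 0.4477 I₀.
I₂ = I₁ cos²(83° − 54°) = 0.4477 I₀ · cos²(29°) = 0.3425 I₀.
After rotation:
I₁ = I₀ cos²(16° − 6°) = I₀ cos²(10°) = 0.9698 I₀.
I₂ = I₁ cos²(83° − 16°) = 0.9698 I₀ · cos²(67°) = 0.1481 I₀.
Ratio = 0.1481 / 0.3425 = 0.4323.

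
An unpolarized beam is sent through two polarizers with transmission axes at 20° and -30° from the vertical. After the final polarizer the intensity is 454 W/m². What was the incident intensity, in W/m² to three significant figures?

I₀ ≈ 2200 W/m²

Unpolarized light through the first polarizer → I₁ = ½ I₀, now polarized at 20°.
I₂ = I₁ cos²(-30° − 20°) = 0.5 I₀ · cos²(50°) = 0.2066 I₀.
So 454 W/m² = 0.2066 I₀, giving I₀ = 454/0.2066 = 2198 W/m².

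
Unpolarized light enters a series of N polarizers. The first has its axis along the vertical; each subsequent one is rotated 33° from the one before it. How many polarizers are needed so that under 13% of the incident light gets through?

First polarizer halves the unpolarized light: factor 1/2.
Each further stage multiplies by cos²(33°) = 0.7034.
After N polarizers: T = 0.5·0.7034^(N−1). Require T < 0.13 ⇒ N−1 > ln(0.13/0.5)/ln(0.7034) = 3.83, so N−1 ≥ 4 and N = 5.
Check: N=5 gives T = 0.1224 < 0.13; N=4 gives T = 0.174.

N = 5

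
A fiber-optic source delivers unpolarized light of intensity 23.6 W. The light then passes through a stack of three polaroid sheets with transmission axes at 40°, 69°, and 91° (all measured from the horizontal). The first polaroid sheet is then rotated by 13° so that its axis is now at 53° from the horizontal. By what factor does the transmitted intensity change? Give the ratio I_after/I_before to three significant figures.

Before rotation:
Unpolarized light through the first polarizer → I₁ = ½ I₀, now polarized at 40°.
I₂ = I₁ cos²(69° − 40°) = 0.5 I₀ · cos²(29°) = 0.3825 I₀.
I₃ = I₂ cos²(91° − 69°) = 0.3825 I₀ · cos²(22°) = 0.3288 I₀.
After rotation:
Unpolarized light through the first polarizer → I₁ = ½ I₀, now polarized at 53°.
I₂ = I₁ cos²(69° − 53°) = 0.5 I₀ · cos²(16°) = 0.462 I₀.
I₃ = I₂ cos²(91° − 69°) = 0.462 I₀ · cos²(22°) = 0.3972 I₀.
Ratio = 0.3972 / 0.3288 = 1.208.

I_new/I_old ≈ 1.21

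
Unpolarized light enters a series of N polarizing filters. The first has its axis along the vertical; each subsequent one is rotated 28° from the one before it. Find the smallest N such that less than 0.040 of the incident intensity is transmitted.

N = 12

First polarizer halves the unpolarized light: factor 1/2.
Each further stage multiplies by cos²(28°) = 0.7796.
After N polarizers: T = 0.5·0.7796^(N−1). Require T < 0.040 ⇒ N−1 > ln(0.040/0.5)/ln(0.7796) = 10.14, so N−1 ≥ 11 and N = 12.
Check: N=12 gives T = 0.03232 < 0.040; N=11 gives T = 0.04146.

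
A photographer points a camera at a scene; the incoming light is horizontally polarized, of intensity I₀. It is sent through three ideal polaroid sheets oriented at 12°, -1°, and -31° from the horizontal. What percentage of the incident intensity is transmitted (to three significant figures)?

≈ 68.1%

By Malus's law, I₁ = I₀ cos²(12° − 0°) = I₀ cos²(12°) = 0.9568 I₀.
I₂ = I₁ cos²(-1° − 12°) = 0.9568 I₀ · cos²(13°) = 0.9084 I₀.
I₃ = I₂ cos²(-31° + 1°) = 0.9084 I₀ · cos²(30°) = 0.6813 I₀.
That is 68.13% of the incident intensity.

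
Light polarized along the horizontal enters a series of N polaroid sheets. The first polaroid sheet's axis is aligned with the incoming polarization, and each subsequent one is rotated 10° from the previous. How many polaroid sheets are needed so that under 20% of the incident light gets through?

N = 54

First polarizer is aligned with the polarization: full transmission.
Each further stage multiplies by cos²(10°) = 0.9698.
After N polarizers: T = 0.9698^(N−1). Require T < 0.20 ⇒ N−1 > ln(0.20)/ln(0.9698) = 52.57, so N−1 ≥ 53 and N = 54.
Check: N=54 gives T = 0.1974 < 0.20; N=53 gives T = 0.2035.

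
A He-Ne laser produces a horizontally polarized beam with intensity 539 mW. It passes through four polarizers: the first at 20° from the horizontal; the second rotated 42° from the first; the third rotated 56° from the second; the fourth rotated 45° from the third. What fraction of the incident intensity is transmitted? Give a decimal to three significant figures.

I₁ = 539 mW · cos²(20°) = 475.9 mW.
I₂ = I₁ · cos²(42°) = 475.9 · 0.5523 = 262.8 mW.
I₃ = I₂ · cos²(56°) = 262.8 · 0.3127 = 82.19 mW.
I₄ = I₃ · cos²(45°) = 82.19 · 0.5 = 41.1 mW.
Transmitted fraction = 0.07625.

I/I₀ ≈ 0.0762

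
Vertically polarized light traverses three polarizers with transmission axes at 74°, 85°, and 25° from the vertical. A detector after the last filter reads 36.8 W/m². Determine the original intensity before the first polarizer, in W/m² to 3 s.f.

I₁ = I₀ cos²(74° − 0°) = I₀ cos²(74°) = 0.07598 I₀.
I₂ = I₁ cos²(85° − 74°) = 0.07598 I₀ · cos²(11°) = 0.07321 I₀.
I₃ = I₂ cos²(25° − 85°) = 0.07321 I₀ · cos²(60°) = 0.0183 I₀.
So 36.8 W/m² = 0.0183 I₀, giving I₀ = 36.8/0.0183 = 2011 W/m².

I₀ ≈ 2010 W/m²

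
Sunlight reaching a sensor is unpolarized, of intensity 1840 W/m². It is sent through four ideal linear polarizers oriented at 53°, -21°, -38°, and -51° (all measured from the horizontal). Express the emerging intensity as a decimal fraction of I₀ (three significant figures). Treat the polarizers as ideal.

I/I₀ ≈ 0.0330

Unpolarized light through the first polarizer → I₁ = 1840 W/m²/2 = 920 W/m², polarized at 53°.
I₂ = I₁ · cos²(74°) = 920 · 0.07598 = 69.9 W/m².
I₃ = I₂ · cos²(17°) = 69.9 · 0.9145 = 63.92 W/m².
I₄ = I₃ · cos²(13°) = 63.92 · 0.9494 = 60.69 W/m².
Transmitted fraction = 0.03298.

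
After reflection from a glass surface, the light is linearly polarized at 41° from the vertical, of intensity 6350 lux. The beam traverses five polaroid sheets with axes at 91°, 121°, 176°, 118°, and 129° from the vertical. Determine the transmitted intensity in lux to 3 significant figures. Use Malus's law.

I ≈ 175 lux

By Malus's law, I₁ = 6350 lux · cos²(50°) = 2624 lux.
I₂ = I₁ · cos²(30°) = 2624 · 0.75 = 1968 lux.
I₃ = I₂ · cos²(55°) = 1968 · 0.329 = 647.4 lux.
I₄ = I₃ · cos²(58°) = 647.4 · 0.2808 = 181.8 lux.
I₅ = I₄ · cos²(11°) = 181.8 · 0.9636 = 175.2 lux.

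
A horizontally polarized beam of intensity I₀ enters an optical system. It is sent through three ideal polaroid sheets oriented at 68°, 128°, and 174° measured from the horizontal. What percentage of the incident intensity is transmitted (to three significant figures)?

I₁ = I₀ cos²(68° − 0°) = I₀ cos²(68°) = 0.1403 I₀.
I₂ = I₁ cos²(128° − 68°) = 0.1403 I₀ · cos²(60°) = 0.03508 I₀.
I₃ = I₂ cos²(174° − 128°) = 0.03508 I₀ · cos²(46°) = 0.01693 I₀.
That is 1.693% of the incident intensity.

≈ 1.69%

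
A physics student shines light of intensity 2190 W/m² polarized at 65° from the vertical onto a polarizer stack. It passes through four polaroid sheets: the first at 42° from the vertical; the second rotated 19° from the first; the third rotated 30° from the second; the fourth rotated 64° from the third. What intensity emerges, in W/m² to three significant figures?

I ≈ 239 W/m²

By Malus's law, I₁ = 2190 W/m² · cos²(23°) = 1856 W/m².
I₂ = I₁ · cos²(19°) = 1856 · 0.894 = 1659 W/m².
I₃ = I₂ · cos²(30°) = 1659 · 0.75 = 1244 W/m².
I₄ = I₃ · cos²(64°) = 1244 · 0.1922 = 239.1 W/m².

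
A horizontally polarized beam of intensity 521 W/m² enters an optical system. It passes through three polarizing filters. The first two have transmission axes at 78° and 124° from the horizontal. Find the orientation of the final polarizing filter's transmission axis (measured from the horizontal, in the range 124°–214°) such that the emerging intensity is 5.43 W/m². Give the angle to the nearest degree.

θ ≈ 169°

By Malus's law, I₁ = I₀ cos²(78° − 0°) = I₀ cos²(78°) = 0.04323 I₀.
I₂ = I₁ cos²(124° − 78°) = 0.04323 I₀ · cos²(46°) = 0.02086 I₀.
Target fraction: 5.43 / 521 W/m² = 0.01042 of I₀.
Need I₃/I₀ = 0.01042, so cos²(θ − 124°) = 0.01042 / 0.02086 = 0.4996.
θ − 124° = arccos(√0.4996) = 45.0°, giving θ ≈ 124 + 45.0 = 169.0°.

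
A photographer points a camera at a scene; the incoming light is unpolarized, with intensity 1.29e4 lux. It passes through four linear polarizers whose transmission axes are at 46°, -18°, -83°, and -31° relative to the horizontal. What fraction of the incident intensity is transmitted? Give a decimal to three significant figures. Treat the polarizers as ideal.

Unpolarized light through the first polarizer → I₁ = 1.29e4 lux/2 = 6450 lux, polarized at 46°.
I₂ = I₁ · cos²(64°) = 6450 · 0.1922 = 1239 lux.
I₃ = I₂ · cos²(65°) = 1239 · 0.1786 = 221.4 lux.
I₄ = I₃ · cos²(52°) = 221.4 · 0.379 = 83.91 lux.
Transmitted fraction = 0.006505.

I/I₀ ≈ 0.00650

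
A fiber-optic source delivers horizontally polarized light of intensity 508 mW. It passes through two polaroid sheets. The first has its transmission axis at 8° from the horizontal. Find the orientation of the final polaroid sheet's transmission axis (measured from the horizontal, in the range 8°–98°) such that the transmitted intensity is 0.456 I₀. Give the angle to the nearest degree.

I₁ = I₀ cos²(8° − 0°) = I₀ cos²(8°) = 0.9806 I₀.
Need I₂/I₀ = 0.456, so cos²(θ − 8°) = 0.456 / 0.9806 = 0.465.
θ − 8° = arccos(√0.465) = 47.0°, giving θ ≈ 8 + 47.0 = 55.0°.

θ ≈ 55°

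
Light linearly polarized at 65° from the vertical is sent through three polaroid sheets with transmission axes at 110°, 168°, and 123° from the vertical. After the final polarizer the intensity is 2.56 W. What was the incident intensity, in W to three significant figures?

I₁ = I₀ cos²(110° − 65°) = I₀ cos²(45°) = 0.5 I₀.
I₂ = I₁ cos²(168° − 110°) = 0.5 I₀ · cos²(58°) = 0.1404 I₀.
I₃ = I₂ cos²(123° − 168°) = 0.1404 I₀ · cos²(45°) = 0.0702 I₀.
So 2.56 W = 0.0702 I₀, giving I₀ = 2.56/0.0702 = 36.47 W.

I₀ ≈ 36.5 W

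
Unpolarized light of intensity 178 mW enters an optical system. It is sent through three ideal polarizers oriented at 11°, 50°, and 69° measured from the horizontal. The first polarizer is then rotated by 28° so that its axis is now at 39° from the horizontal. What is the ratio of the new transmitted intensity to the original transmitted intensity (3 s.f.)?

Before rotation:
Unpolarized light through the first polarizer → I₁ = ½ I₀, now polarized at 11°.
I₂ = I₁ cos²(50° − 11°) = 0.5 I₀ · cos²(39°) = 0.302 I₀.
I₃ = I₂ cos²(69° − 50°) = 0.302 I₀ · cos²(19°) = 0.27 I₀.
After rotation:
Unpolarized light through the first polarizer → I₁ = ½ I₀, now polarized at 39°.
I₂ = I₁ cos²(50° − 39°) = 0.5 I₀ · cos²(11°) = 0.4818 I₀.
I₃ = I₂ cos²(69° − 50°) = 0.4818 I₀ · cos²(19°) = 0.4307 I₀.
Ratio = 0.4307 / 0.27 = 1.595.

I_new/I_old ≈ 1.60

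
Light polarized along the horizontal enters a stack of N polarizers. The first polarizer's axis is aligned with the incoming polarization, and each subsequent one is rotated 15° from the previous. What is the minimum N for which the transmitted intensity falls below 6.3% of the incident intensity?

First polarizer is aligned with the polarization: full transmission.
Each further stage multiplies by cos²(15°) = 0.933.
After N polarizers: T = 0.933^(N−1). Require T < 0.063 ⇒ N−1 > ln(0.063)/ln(0.933) = 39.87, so N−1 ≥ 40 and N = 41.
Check: N=41 gives T = 0.06245 < 0.063; N=40 gives T = 0.06693.

N = 41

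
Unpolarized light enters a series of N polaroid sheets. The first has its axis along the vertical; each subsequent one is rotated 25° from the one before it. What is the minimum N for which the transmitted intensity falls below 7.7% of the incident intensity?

N = 11

First polarizer halves the unpolarized light: factor 1/2.
Each further stage multiplies by cos²(25°) = 0.8214.
After N polarizers: T = 0.5·0.8214^(N−1). Require T < 0.077 ⇒ N−1 > ln(0.077/0.5)/ln(0.8214) = 9.51, so N−1 ≥ 10 and N = 11.
Check: N=11 gives T = 0.0699 < 0.077; N=10 gives T = 0.0851.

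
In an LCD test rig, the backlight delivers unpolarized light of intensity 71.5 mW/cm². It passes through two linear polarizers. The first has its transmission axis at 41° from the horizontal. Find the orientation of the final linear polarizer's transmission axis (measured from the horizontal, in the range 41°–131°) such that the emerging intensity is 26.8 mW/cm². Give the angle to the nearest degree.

θ ≈ 71°

Unpolarized light through the first polarizer → I₁ = ½ I₀, now polarized at 41°.
Target fraction: 26.8 / 71.5 mW/cm² = 0.3748 of I₀.
Need I₂/I₀ = 0.3748, so cos²(θ − 41°) = 0.3748 / 0.5 = 0.7497.
θ − 41° = arccos(√0.7497) = 30.0°, giving θ ≈ 41 + 30.0 = 71.0°.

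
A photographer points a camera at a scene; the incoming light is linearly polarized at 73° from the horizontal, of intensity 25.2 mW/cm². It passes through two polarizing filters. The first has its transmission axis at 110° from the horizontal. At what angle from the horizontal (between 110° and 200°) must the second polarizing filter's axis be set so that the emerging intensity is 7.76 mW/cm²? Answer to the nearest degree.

θ ≈ 156°

By Malus's law, I₁ = I₀ cos²(110° − 73°) = I₀ cos²(37°) = 0.6378 I₀.
Target fraction: 7.76 / 25.2 mW/cm² = 0.3079 of I₀.
Need I₂/I₀ = 0.3079, so cos²(θ − 110°) = 0.3079 / 0.6378 = 0.4828.
θ − 110° = arccos(√0.4828) = 46.0°, giving θ ≈ 110 + 46.0 = 156.0°.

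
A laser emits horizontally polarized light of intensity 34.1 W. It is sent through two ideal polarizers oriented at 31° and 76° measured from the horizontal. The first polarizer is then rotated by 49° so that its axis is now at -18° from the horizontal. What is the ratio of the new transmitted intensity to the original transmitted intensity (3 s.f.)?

I_new/I_old ≈ 0.0120

Before rotation:
I₁ = I₀ cos²(31° − 0°) = I₀ cos²(31°) = 0.7347 I₀.
I₂ = I₁ cos²(76° − 31°) = 0.7347 I₀ · cos²(45°) = 0.3674 I₀.
After rotation:
I₁ = I₀ cos²(-18° − 0°) = I₀ cos²(18°) = 0.9045 I₀.
Angle between axes 1 and 2: 86°. I₂ = 0.9045 I₀ · cos²(86°) = 0.004401 I₀.
Ratio = 0.004401 / 0.3674 = 0.01198.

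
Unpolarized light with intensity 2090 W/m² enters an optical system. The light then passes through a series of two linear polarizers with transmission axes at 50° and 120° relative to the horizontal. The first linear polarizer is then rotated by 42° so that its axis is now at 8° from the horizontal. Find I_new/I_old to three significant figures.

I_new/I_old ≈ 1.20

Before rotation:
Unpolarized light through the first polarizer → I₁ = ½ I₀, now polarized at 50°.
I₂ = I₁ cos²(120° − 50°) = 0.5 I₀ · cos²(70°) = 0.05849 I₀.
After rotation:
Unpolarized light through the first polarizer → I₁ = ½ I₀, now polarized at 8°.
Angle between axes 1 and 2: 68°. I₂ = 0.5 I₀ · cos²(68°) = 0.07017 I₀.
Ratio = 0.07017 / 0.05849 = 1.2.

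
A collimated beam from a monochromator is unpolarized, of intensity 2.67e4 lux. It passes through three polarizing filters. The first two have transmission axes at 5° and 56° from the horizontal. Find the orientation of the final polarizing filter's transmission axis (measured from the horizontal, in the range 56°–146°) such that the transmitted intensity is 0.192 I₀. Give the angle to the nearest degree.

θ ≈ 66°

Unpolarized light through the first polarizer → I₁ = ½ I₀, now polarized at 5°.
I₂ = I₁ cos²(56° − 5°) = 0.5 I₀ · cos²(51°) = 0.198 I₀.
Need I₃/I₀ = 0.192, so cos²(θ − 56°) = 0.192 / 0.198 = 0.9696.
θ − 56° = arccos(√0.9696) = 10.0°, giving θ ≈ 56 + 10.0 = 66.0°.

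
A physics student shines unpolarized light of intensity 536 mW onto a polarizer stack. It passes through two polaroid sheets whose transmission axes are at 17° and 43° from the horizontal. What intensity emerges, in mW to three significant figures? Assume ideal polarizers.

Unpolarized light through the first polarizer → I₁ = 536 mW/2 = 268 mW, polarized at 17°.
I₂ = I₁ · cos²(26°) = 268 · 0.8078 = 216.5 mW.

I ≈ 216 mW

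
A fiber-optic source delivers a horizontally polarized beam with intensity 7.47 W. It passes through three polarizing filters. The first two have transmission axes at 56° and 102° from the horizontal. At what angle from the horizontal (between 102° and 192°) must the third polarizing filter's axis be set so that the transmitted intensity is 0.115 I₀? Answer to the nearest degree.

I₁ = I₀ cos²(56° − 0°) = I₀ cos²(56°) = 0.3127 I₀.
I₂ = I₁ cos²(102° − 56°) = 0.3127 I₀ · cos²(46°) = 0.1509 I₀.
Need I₃/I₀ = 0.115, so cos²(θ − 102°) = 0.115 / 0.1509 = 0.7621.
θ − 102° = arccos(√0.7621) = 29.2°, giving θ ≈ 102 + 29.2 = 131.2°.

θ ≈ 131°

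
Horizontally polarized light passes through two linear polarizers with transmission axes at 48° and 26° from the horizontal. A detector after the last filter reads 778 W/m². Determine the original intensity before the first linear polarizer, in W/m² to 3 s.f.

I₀ ≈ 2020 W/m²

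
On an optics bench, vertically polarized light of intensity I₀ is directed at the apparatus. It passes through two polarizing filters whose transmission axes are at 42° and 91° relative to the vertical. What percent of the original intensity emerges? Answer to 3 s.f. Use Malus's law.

≈ 23.8%

By Malus's law, I₁ = I₀ cos²(42° − 0°) = I₀ cos²(42°) = 0.5523 I₀.
I₂ = I₁ cos²(91° − 42°) = 0.5523 I₀ · cos²(49°) = 0.2377 I₀.
That is 23.77% of the incident intensity.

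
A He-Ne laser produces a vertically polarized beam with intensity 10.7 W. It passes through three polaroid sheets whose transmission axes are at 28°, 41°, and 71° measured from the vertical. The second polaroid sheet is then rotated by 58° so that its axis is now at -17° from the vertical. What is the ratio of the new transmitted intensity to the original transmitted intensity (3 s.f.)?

Before rotation:
I₁ = I₀ cos²(28° − 0°) = I₀ cos²(28°) = 0.7796 I₀.
I₂ = I₁ cos²(41° − 28°) = 0.7796 I₀ · cos²(13°) = 0.7401 I₀.
I₃ = I₂ cos²(71° − 41°) = 0.7401 I₀ · cos²(30°) = 0.5551 I₀.
After rotation:
I₁ = I₀ cos²(28° − 0°) = I₀ cos²(28°) = 0.7796 I₀.
I₂ = I₁ cos²(-17° − 28°) = 0.7796 I₀ · cos²(45°) = 0.3898 I₀.
I₃ = I₂ cos²(71° + 17°) = 0.3898 I₀ · cos²(88°) = 0.0004748 I₀.
Ratio = 0.0004748 / 0.5551 = 0.0008553.

I_new/I_old ≈ 0.000855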